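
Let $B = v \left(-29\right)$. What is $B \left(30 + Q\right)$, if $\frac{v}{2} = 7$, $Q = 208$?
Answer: $-96628$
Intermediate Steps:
$v = 14$ ($v = 2 \cdot 7 = 14$)
$B = -406$ ($B = 14 \left(-29\right) = -406$)
$B \left(30 + Q\right) = - 406 \left(30 + 208\right) = \left(-406\right) 238 = -96628$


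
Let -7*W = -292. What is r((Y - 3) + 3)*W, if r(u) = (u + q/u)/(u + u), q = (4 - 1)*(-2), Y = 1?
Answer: -730/7 ≈ -104.29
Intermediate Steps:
W = 292/7 (W = -⅐*(-292) = 292/7 ≈ 41.714)
q = -6 (q = 3*(-2) = -6)
r(u) = (u - 6/u)/(2*u) (r(u) = (u - 6/u)/(u + u) = (u - 6/u)/((2*u)) = (u - 6/u)*(1/(2*u)) = (u - 6/u)/(2*u))
r((Y - 3) + 3)*W = (½ - 3/((1 - 3) + 3)²)*(292/7) = (½ - 3/(-2 + 3)²)*(292/7) = (½ - 3/1²)*(292/7) = (½ - 3*1)*(292/7) = (½ - 3)*(292/7) = -5/2*292/7 = -730/7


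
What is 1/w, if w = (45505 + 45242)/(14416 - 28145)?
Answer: -13729/90747 ≈ -0.15129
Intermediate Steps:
w = -90747/13729 (w = 90747/(-13729) = 90747*(-1/13729) = -90747/13729 ≈ -6.6099)
1/w = 1/(-90747/13729) = -13729/90747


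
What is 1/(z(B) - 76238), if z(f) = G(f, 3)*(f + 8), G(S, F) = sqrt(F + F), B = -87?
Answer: -38119/2906097599 + 79*sqrt(6)/5812195198 ≈ -1.3084e-5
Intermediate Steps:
G(S, F) = sqrt(2)*sqrt(F) (G(S, F) = sqrt(2*F) = sqrt(2)*sqrt(F))
z(f) = sqrt(6)*(8 + f) (z(f) = (sqrt(2)*sqrt(3))*(f + 8) = sqrt(6)*(8 + f))
1/(z(B) - 76238) = 1/(sqrt(6)*(8 - 87) - 76238) = 1/(sqrt(6)*(-79) - 76238) = 1/(-79*sqrt(6) - 76238) = 1/(-76238 - 79*sqrt(6))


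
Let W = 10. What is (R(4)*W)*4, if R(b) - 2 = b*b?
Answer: 720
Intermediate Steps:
R(b) = 2 + b² (R(b) = 2 + b*b = 2 + b²)
(R(4)*W)*4 = ((2 + 4²)*10)*4 = ((2 + 16)*10)*4 = (18*10)*4 = 180*4 = 720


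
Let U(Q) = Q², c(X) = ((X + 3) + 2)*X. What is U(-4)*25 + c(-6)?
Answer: 406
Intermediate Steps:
c(X) = X*(5 + X) (c(X) = ((3 + X) + 2)*X = (5 + X)*X = X*(5 + X))
U(-4)*25 + c(-6) = (-4)²*25 - 6*(5 - 6) = 16*25 - 6*(-1) = 400 + 6 = 406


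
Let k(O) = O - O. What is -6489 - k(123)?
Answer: -6489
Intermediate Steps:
k(O) = 0
-6489 - k(123) = -6489 - 1*0 = -6489 + 0 = -6489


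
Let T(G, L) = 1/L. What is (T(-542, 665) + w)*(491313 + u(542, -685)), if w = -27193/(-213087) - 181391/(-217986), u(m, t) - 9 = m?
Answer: 347724292366695644/735458060715 ≈ 4.7280e+5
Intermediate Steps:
u(m, t) = 9 + m
w = 14859919105/15483327594 (w = -27193*(-1/213087) - 181391*(-1/217986) = 27193/213087 + 181391/217986 = 14859919105/15483327594 ≈ 0.95974)
(T(-542, 665) + w)*(491313 + u(542, -685)) = (1/665 + 14859919105/15483327594)*(491313 + (9 + 542)) = (1/665 + 14859919105/15483327594)*(491313 + 551) = (1413904218917/1470916121430)*491864 = 347724292366695644/735458060715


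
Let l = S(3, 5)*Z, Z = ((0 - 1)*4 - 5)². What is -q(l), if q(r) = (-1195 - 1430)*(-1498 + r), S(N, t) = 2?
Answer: -3507000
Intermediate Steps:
Z = 81 (Z = (-1*4 - 5)² = (-4 - 5)² = (-9)² = 81)
l = 162 (l = 2*81 = 162)
q(r) = 3932250 - 2625*r (q(r) = -2625*(-1498 + r) = 3932250 - 2625*r)
-q(l) = -(3932250 - 2625*162) = -(3932250 - 425250) = -1*3507000 = -3507000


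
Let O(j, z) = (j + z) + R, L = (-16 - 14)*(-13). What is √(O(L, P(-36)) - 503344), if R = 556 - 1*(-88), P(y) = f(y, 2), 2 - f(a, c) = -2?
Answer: I*√502306 ≈ 708.74*I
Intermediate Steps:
f(a, c) = 4 (f(a, c) = 2 - 1*(-2) = 2 + 2 = 4)
P(y) = 4
R = 644 (R = 556 + 88 = 644)
L = 390 (L = -30*(-13) = 390)
O(j, z) = 644 + j + z (O(j, z) = (j + z) + 644 = 644 + j + z)
√(O(L, P(-36)) - 503344) = √((644 + 390 + 4) - 503344) = √(1038 - 503344) = √(-502306) = I*√502306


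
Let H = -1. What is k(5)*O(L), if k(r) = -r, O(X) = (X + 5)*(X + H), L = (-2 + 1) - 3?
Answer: 25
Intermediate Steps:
L = -4 (L = -1 - 3 = -4)
O(X) = (-1 + X)*(5 + X) (O(X) = (X + 5)*(X - 1) = (5 + X)*(-1 + X) = (-1 + X)*(5 + X))
k(5)*O(L) = (-1*5)*(-5 + (-4)² + 4*(-4)) = -5*(-5 + 16 - 16) = -5*(-5) = 25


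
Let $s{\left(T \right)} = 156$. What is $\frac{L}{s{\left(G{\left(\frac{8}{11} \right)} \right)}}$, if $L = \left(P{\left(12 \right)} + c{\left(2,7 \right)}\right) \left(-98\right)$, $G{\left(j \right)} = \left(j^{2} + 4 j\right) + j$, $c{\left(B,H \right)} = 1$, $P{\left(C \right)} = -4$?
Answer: $\frac{49}{26} \approx 1.8846$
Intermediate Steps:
$G{\left(j \right)} = j^{2} + 5 j$
$L = 294$ ($L = \left(-4 + 1\right) \left(-98\right) = \left(-3\right) \left(-98\right) = 294$)
$\frac{L}{s{\left(G{\left(\frac{8}{11} \right)} \right)}} = \frac{294}{156} = 294 \cdot \frac{1}{156} = \frac{49}{26}$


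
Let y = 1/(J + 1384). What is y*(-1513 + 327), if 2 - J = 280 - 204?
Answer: -593/655 ≈ -0.90534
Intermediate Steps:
J = -74 (J = 2 - (280 - 204) = 2 - 1*76 = 2 - 76 = -74)
y = 1/1310 (y = 1/(-74 + 1384) = 1/1310 ≈ 0.00076336)
y*(-1513 + 327) = (-1513 + 327)/1310 = (1/1310)*(-1186) = -593/655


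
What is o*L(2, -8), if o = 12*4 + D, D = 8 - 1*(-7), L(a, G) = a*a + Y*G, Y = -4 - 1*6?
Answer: 5292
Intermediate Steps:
Y = -10 (Y = -4 - 6 = -10)
L(a, G) = a² - 10*G (L(a, G) = a*a - 10*G = a² - 10*G)
D = 15 (D = 8 + 7 = 15)
o = 63 (o = 12*4 + 15 = 48 + 15 = 63)
o*L(2, -8) = 63*(2² - 10*(-8)) = 63*(4 + 80) = 63*84 = 5292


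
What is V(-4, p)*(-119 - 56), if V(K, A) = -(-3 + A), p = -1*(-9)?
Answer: 1050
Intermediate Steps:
p = 9
V(K, A) = 3 - A
V(-4, p)*(-119 - 56) = (3 - 1*9)*(-119 - 56) = (3 - 9)*(-175) = -6*(-175) = 1050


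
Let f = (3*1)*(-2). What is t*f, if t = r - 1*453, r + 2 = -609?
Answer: 6384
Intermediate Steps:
r = -611 (r = -2 - 609 = -611)
f = -6 (f = 3*(-2) = -6)
t = -1064 (t = -611 - 1*453 = -611 - 453 = -1064)
t*f = -1064*(-6) = 6384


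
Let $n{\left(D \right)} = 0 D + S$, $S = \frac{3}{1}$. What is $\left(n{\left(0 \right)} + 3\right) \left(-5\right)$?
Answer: $-30$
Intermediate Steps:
$S = 3$ ($S = 3 \cdot 1 = 3$)
$n{\left(D \right)} = 3$ ($n{\left(D \right)} = 0 D + 3 = 0 + 3 = 3$)
$\left(n{\left(0 \right)} + 3\right) \left(-5\right) = \left(3 + 3\right) \left(-5\right) = 6 \left(-5\right) = -30$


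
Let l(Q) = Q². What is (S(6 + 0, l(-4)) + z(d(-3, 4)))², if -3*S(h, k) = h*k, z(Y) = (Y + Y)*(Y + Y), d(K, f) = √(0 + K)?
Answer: 1936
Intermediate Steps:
d(K, f) = √K
z(Y) = 4*Y² (z(Y) = (2*Y)*(2*Y) = 4*Y²)
S(h, k) = -h*k/3
(S(6 + 0, l(-4)) + z(d(-3, 4)))² = (-⅓*(6 + 0)*(-4)² + 4*(√(-3))²)² = (-⅓*6*16 + 4*(I*√3)²)² = (-32 + 4*(-3))² = (-32 - 12)² = (-44)² = 1936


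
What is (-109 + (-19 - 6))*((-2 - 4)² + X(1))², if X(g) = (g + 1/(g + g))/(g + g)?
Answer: -1447803/8 ≈ -1.8098e+5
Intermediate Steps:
X(g) = (g + 1/(2*g))/(2*g) (X(g) = (g + 1/(2*g))/((2*g)) = (g + 1/(2*g))*(1/(2*g)) = (g + 1/(2*g))/(2*g))
(-109 + (-19 - 6))*((-2 - 4)² + X(1))² = (-109 + (-19 - 6))*((-2 - 4)² + (½ + (¼)/1²))² = (-109 - 25)*((-6)² + (½ + (¼)*1))² = -134*(36 + (½ + ¼))² = -134*(36 + ¾)² = -134*(147/4)² = -134*21609/16 = -1447803/8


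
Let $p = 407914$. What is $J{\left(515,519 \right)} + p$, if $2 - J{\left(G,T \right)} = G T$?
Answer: $140631$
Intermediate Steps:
$J{\left(G,T \right)} = 2 - G T$
$J{\left(515,519 \right)} + p = \left(2 - 515 \cdot 519\right) + 407914 = \left(2 - 267285\right) + 407914 = -267283 + 407914 = 140631$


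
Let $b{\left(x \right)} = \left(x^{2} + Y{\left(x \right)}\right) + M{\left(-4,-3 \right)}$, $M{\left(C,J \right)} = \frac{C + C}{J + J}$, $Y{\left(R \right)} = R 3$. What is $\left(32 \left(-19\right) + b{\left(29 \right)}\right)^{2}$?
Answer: $\frac{929296}{9} \approx 1.0326 \cdot 10^{5}$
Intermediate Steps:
$Y{\left(R \right)} = 3 R$
$M{\left(C,J \right)} = \frac{C}{J}$ ($M{\left(C,J \right)} = \frac{2 C}{2 J} = 2 C \frac{1}{2 J} = \frac{C}{J}$)
$b{\left(x \right)} = \frac{4}{3} + x^{2} + 3 x$ ($b{\left(x \right)} = \left(x^{2} + 3 x\right) - \frac{4}{-3} = \left(x^{2} + 3 x\right) - - \frac{4}{3} = \left(x^{2} + 3 x\right) + \frac{4}{3} = \frac{4}{3} + x^{2} + 3 x$)
$\left(32 \left(-19\right) + b{\left(29 \right)}\right)^{2} = \left(32 \left(-19\right) + \left(\frac{4}{3} + 29^{2} + 3 \cdot 29\right)\right)^{2} = \left(-608 + \left(\frac{4}{3} + 841 + 87\right)\right)^{2} = \left(-608 + \frac{2788}{3}\right)^{2} = \left(\frac{964}{3}\right)^{2} = \frac{929296}{9}$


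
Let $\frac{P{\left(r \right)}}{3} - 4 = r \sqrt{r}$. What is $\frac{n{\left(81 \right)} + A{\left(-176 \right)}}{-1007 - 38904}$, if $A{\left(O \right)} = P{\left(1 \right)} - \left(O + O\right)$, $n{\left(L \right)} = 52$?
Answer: $- \frac{419}{39911} \approx -0.010498$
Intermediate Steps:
$P{\left(r \right)} = 12 + 3 r^{\frac{3}{2}}$ ($P{\left(r \right)} = 12 + 3 r \sqrt{r} = 12 + 3 r^{\frac{3}{2}}$)
$A{\left(O \right)} = 15 - 2 O$ ($A{\left(O \right)} = \left(12 + 3 \cdot 1^{\frac{3}{2}}\right) - \left(O + O\right) = \left(12 + 3 \cdot 1\right) - 2 O = \left(12 + 3\right) - 2 O = 15 - 2 O$)
$\frac{n{\left(81 \right)} + A{\left(-176 \right)}}{-1007 - 38904} = \frac{52 + \left(15 - -352\right)}{-1007 - 38904} = \frac{52 + \left(15 + 352\right)}{-39911} = \left(52 + 367\right) \left(- \frac{1}{39911}\right) = 419 \left(- \frac{1}{39911}\right) = - \frac{419}{39911}$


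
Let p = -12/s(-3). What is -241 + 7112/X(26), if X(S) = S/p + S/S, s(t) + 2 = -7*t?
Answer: -100753/241 ≈ -418.06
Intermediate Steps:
s(t) = -2 - 7*t
p = -12/19 (p = -12/(-2 - 7*(-3)) = -12/(-2 + 21) = -12/19 ≈ -0.63158)
X(S) = 1 - 19*S/12 (X(S) = S/(-12/19) + S/S = S*(-19/12) + 1 = -19*S/12 + 1 = 1 - 19*S/12)
-241 + 7112/X(26) = -241 + 7112/(1 - 19/12*26) = -241 + 7112/(1 - 247/6) = -241 + 7112/(-241/6) = -241 + 7112*(-6/241) = -241 - 42672/241 = -100753/241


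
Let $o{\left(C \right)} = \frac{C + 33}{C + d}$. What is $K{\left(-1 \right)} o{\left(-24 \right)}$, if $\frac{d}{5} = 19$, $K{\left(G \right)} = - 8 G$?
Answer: $\frac{72}{71} \approx 1.0141$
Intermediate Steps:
$d = 95$ ($d = 5 \cdot 19 = 95$)
$o{\left(C \right)} = \frac{33 + C}{95 + C}$ ($o{\left(C \right)} = \frac{C + 33}{C + 95} = \frac{33 + C}{95 + C}$)
$K{\left(-1 \right)} o{\left(-24 \right)} = \left(-8\right) \left(-1\right) \frac{33 - 24}{95 - 24} = 8 \cdot \frac{1}{71} \cdot 9 = 8 \cdot \frac{9}{71} = \frac{72}{71}$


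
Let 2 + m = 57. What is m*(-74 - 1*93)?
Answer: -9185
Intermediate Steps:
m = 55 (m = -2 + 57 = 55)
m*(-74 - 1*93) = 55*(-74 - 1*93) = 55*(-74 - 93) = 55*(-167) = -9185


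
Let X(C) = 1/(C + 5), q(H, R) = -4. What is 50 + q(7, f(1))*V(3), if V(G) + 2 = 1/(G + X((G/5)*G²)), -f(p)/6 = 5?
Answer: 9130/161 ≈ 56.708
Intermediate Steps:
f(p) = -30 (f(p) = -6*5 = -30)
X(C) = 1/(5 + C)
V(G) = -2 + 1/(G + 1/(5 + G³/5)) (V(G) = -2 + 1/(G + 1/(5 + (G/5)*G²)) = -2 + 1/(G + 1/(5 + G³/5)))
50 + q(7, f(1))*V(3) = 50 - 4*(-10 - (-1 + 2*3)*(25 + 3³))/(5 + 3*(25 + 3³)) = 50 - 4*(-10 - (-1 + 6)*(25 + 27))/(5 + 3*(25 + 27)) = 50 - 4*(-10 - 1*5*52)/(5 + 3*52) = 50 - 4*(-10 - 260)/(5 + 156) = 50 - 4*(-270)/161 = 50 - 4*(-270/161) = 50 + 1080/161 = 9130/161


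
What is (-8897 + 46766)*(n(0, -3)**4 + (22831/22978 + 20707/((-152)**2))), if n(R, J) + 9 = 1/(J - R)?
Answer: 2060023900759378333/7166930112 ≈ 2.8743e+8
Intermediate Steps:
n(R, J) = -9 + 1/(J - R)
(-8897 + 46766)*(n(0, -3)**4 + (22831/22978 + 20707/((-152)**2))) = (-8897 + 46766)*(((1 - 9*(-3) + 9*0)/(-3 - 1*0))**4 + (22831/22978 + 20707/((-152)**2))) = 37869*(((1 + 27 + 0)/(-3 + 0))**4 + (22831*(1/22978) + 20707/23104)) = 37869*((28/(-3))**4 + (22831/22978 + 20707*(1/23104))) = 37869*((-1/3*28)**4 + (22831/22978 + 20707/23104)) = 37869*((-28/3)**4 + 501646435/265441856) = 37869*(614656/81 + 501646435/265441856) = 37869*(163196062802771/21500790336) = 2060023900759378333/7166930112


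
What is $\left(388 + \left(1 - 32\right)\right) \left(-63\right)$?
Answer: $-22491$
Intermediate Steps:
$\left(388 + \left(1 - 32\right)\right) \left(-63\right) = \left(388 - 31\right) \left(-63\right) = 357 \left(-63\right) = -22491$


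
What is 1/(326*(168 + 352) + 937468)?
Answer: 1/1106988 ≈ 9.0335e-7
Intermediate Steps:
1/(326*(168 + 352) + 937468) = 1/(326*520 + 937468) = 1/(169520 + 937468) = 1/1106988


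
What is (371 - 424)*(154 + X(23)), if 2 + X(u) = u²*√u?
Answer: -8056 - 28037*√23 ≈ -1.4252e+5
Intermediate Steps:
X(u) = -2 + u^(5/2) (X(u) = -2 + u²*√u = -2 + u^(5/2))
(371 - 424)*(154 + X(23)) = (371 - 424)*(154 + (-2 + 23^(5/2))) = -53*(154 + (-2 + 529*√23)) = -53*(152 + 529*√23) = -8056 - 28037*√23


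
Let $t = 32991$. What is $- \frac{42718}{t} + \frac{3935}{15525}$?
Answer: $- \frac{35558491}{34145685} \approx -1.0414$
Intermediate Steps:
$- \frac{42718}{t} + \frac{3935}{15525} = - \frac{42718}{32991} + \frac{3935}{15525} = \left(-42718\right) \frac{1}{32991} + 3935 \cdot \frac{1}{15525} = - \frac{42718}{32991} + \frac{787}{3105} = - \frac{35558491}{34145685}$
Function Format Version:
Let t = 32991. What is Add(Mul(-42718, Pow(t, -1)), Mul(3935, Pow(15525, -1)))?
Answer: Rational(-35558491, 34145685) ≈ -1.0414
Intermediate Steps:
Add(Mul(-42718, Pow(t, -1)), Mul(3935, Pow(15525, -1))) = Add(Mul(-42718, Pow(32991, -1)), Mul(3935, Pow(15525, -1))) = Add(Mul(-42718, Rational(1, 32991)), Mul(3935, Rational(1, 15525))) = Add(Rational(-42718, 32991), Rational(787, 3105)) = Rational(-35558491, 34145685)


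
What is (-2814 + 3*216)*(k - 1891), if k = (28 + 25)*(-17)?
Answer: 6047472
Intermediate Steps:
k = -901 (k = 53*(-17) = -901)
(-2814 + 3*216)*(k - 1891) = (-2814 + 3*216)*(-901 - 1891) = (-2814 + 648)*(-2792) = -2166*(-2792) = 6047472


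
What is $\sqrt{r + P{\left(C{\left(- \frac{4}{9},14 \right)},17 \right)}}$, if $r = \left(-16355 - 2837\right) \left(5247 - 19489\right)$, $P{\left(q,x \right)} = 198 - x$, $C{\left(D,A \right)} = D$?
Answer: $\sqrt{273332645} \approx 16533.0$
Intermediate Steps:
$r = 273332464$ ($r = \left(-19192\right) \left(-14242\right) = 273332464$)
$\sqrt{r + P{\left(C{\left(- \frac{4}{9},14 \right)},17 \right)}} = \sqrt{273332464 + \left(198 - 17\right)} = \sqrt{273332464 + 181} = \sqrt{273332645}$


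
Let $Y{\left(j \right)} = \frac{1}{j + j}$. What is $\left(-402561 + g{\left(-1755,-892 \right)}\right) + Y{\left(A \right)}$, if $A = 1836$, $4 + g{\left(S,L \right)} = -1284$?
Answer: $- \frac{1482933527}{3672} \approx -4.0385 \cdot 10^{5}$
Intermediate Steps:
$g{\left(S,L \right)} = -1288$ ($g{\left(S,L \right)} = -4 - 1284 = -1288$)
$Y{\left(j \right)} = \frac{1}{2 j}$
$\left(-402561 + g{\left(-1755,-892 \right)}\right) + Y{\left(A \right)} = \left(-402561 - 1288\right) + \frac{1}{2 \cdot 1836} = -403849 + \frac{1}{2} \cdot \frac{1}{1836} = -403849 + \frac{1}{3672} = - \frac{1482933527}{3672}$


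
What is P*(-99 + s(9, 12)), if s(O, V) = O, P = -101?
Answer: 9090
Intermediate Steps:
P*(-99 + s(9, 12)) = -101*(-99 + 9) = -101*(-90) = 9090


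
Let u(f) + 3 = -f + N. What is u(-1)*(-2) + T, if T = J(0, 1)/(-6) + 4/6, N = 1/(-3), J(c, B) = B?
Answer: 31/6 ≈ 5.1667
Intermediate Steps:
N = -1/3 ≈ -0.33333
T = 1/2 (T = 1/(-6) + 4/6 = 1*(-1/6) + 4*(1/6) = -1/6 + 2/3 = 1/2 ≈ 0.50000)
u(f) = -10/3 - f (u(f) = -3 + (-f - 1/3) = -3 + (-1/3 - f) = -10/3 - f)
u(-1)*(-2) + T = (-10/3 - 1*(-1))*(-2) + 1/2 = (-10/3 + 1)*(-2) + 1/2 = -7/3*(-2) + 1/2 = 14/3 + 1/2 = 31/6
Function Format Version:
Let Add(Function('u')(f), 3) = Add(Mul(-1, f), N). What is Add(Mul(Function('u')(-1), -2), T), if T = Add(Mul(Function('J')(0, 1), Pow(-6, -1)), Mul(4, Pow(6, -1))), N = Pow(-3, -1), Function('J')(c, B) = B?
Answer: Rational(31, 6) ≈ 5.1667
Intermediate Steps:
N = Rational(-1, 3) ≈ -0.33333
T = Rational(1, 2) (T = Add(Mul(1, Pow(-6, -1)), Mul(4, Pow(6, -1))) = Add(Mul(1, Rational(-1, 6)), Mul(4, Rational(1, 6))) = Add(Rational(-1, 6), Rational(2, 3)) = Rational(1, 2) ≈ 0.50000)
Function('u')(f) = Add(Rational(-10, 3), Mul(-1, f)) (Function('u')(f) = Add(-3, Add(Mul(-1, f), Rational(-1, 3))) = Add(-3, Add(Rational(-1, 3), Mul(-1, f))) = Add(Rational(-10, 3), Mul(-1, f)))
Add(Mul(Function('u')(-1), -2), T) = Add(Mul(Add(Rational(-10, 3), Mul(-1, -1)), -2), Rational(1, 2)) = Add(Mul(Add(Rational(-10, 3), 1), -2), Rational(1, 2)) = Add(Mul(Rational(-7, 3), -2), Rational(1, 2)) = Add(Rational(14, 3), Rational(1, 2)) = Rational(31, 6)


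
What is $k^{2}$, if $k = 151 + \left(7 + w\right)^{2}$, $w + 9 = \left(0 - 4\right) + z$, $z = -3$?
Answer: $53824$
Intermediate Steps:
$w = -16$ ($w = -9 + \left(\left(0 - 4\right) - 3\right) = -9 - 7 = -16$)
$k = 232$ ($k = 151 + \left(7 - 16\right)^{2} = 151 + \left(-9\right)^{2} = 151 + 81 = 232$)
$k^{2} = 232^{2} = 53824$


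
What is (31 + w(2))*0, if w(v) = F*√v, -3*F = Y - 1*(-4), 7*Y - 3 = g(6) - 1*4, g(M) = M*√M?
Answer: 0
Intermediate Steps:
g(M) = M^(3/2)
Y = -⅐ + 6*√6/7 (Y = 3/7 + (6^(3/2) - 1*4)/7 = 3/7 + (6*√6 - 4)/7 = 3/7 + (-4 + 6*√6)/7 = 3/7 + (-4/7 + 6*√6/7) = -⅐ + 6*√6/7 ≈ 1.9567)
F = -9/7 - 2*√6/7 (F = -((-⅐ + 6*√6/7) - 1*(-4))/3 = -((-⅐ + 6*√6/7) + 4)/3 = -(27/7 + 6*√6/7)/3 = -9/7 - 2*√6/7 ≈ -1.9856)
w(v) = √v*(-9/7 - 2*√6/7) (w(v) = (-9/7 - 2*√6/7)*√v = √v*(-9/7 - 2*√6/7))
(31 + w(2))*0 = (31 + √2*(-9 - 2*√6)/7)*0 = 0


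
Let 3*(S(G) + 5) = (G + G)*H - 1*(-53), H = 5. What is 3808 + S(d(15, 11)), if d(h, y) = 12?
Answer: 11582/3 ≈ 3860.7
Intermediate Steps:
S(G) = 38/3 + 10*G/3 (S(G) = -5 + ((G + G)*5 - 1*(-53))/3 = -5 + ((2*G)*5 + 53)/3 = -5 + (10*G + 53)/3 = -5 + (53 + 10*G)/3 = -5 + (53/3 + 10*G/3) = 38/3 + 10*G/3)
3808 + S(d(15, 11)) = 3808 + (38/3 + (10/3)*12) = 3808 + (38/3 + 40) = 3808 + 158/3 = 11582/3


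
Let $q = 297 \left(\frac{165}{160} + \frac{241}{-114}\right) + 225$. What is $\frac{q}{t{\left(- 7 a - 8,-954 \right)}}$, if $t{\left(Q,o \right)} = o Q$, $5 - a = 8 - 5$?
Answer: $- \frac{6525}{1417856} \approx -0.004602$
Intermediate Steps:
$a = 2$ ($a = 5 - \left(8 - 5\right) = 5 - 3 = 2$)
$t{\left(Q,o \right)} = Q o$
$q = - \frac{58725}{608}$ ($q = 297 \left(165 \cdot \frac{1}{160} + 241 \left(- \frac{1}{114}\right)\right) + 225 = 297 \left(\frac{33}{32} - \frac{241}{114}\right) + 225 = 297 \left(- \frac{1975}{1824}\right) + 225 = - \frac{195525}{608} + 225 = - \frac{58725}{608} \approx -96.587$)
$\frac{q}{t{\left(- 7 a - 8,-954 \right)}} = - \frac{58725}{608 \left(\left(-7\right) 2 - 8\right) \left(-954\right)} = - \frac{58725}{608 \left(-14 - 8\right) \left(-954\right)} = - \frac{58725}{608 \left(\left(-22\right) \left(-954\right)\right)} = - \frac{58725}{608 \cdot 20988} = \left(- \frac{58725}{608}\right) \frac{1}{20988} = - \frac{6525}{1417856}$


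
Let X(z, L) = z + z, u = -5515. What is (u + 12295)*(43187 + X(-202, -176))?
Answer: 290068740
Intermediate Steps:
X(z, L) = 2*z
(u + 12295)*(43187 + X(-202, -176)) = (-5515 + 12295)*(43187 + 2*(-202)) = 6780*(43187 - 404) = 6780*42783 = 290068740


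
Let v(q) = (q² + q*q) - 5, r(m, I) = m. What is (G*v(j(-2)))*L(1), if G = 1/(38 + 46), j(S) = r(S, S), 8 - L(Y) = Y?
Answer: ¼ ≈ 0.25000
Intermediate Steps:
L(Y) = 8 - Y
j(S) = S
v(q) = -5 + 2*q² (v(q) = (q² + q²) - 5 = 2*q² - 5 = -5 + 2*q²)
G = 1/84 ≈ 0.011905
(G*v(j(-2)))*L(1) = ((-5 + 2*(-2)²)/84)*(8 - 1*1) = ((-5 + 2*4)/84)*(8 - 1) = ((-5 + 8)/84)*7 = ((1/84)*3)*7 = (1/28)*7 = ¼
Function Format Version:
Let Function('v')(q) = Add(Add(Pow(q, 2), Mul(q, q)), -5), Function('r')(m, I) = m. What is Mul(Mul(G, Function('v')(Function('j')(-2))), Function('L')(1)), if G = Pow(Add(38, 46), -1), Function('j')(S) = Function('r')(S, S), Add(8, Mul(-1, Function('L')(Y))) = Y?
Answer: Rational(1, 4) ≈ 0.25000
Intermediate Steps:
Function('L')(Y) = Add(8, Mul(-1, Y))
Function('j')(S) = S
Function('v')(q) = Add(-5, Mul(2, Pow(q, 2))) (Function('v')(q) = Add(Add(Pow(q, 2), Pow(q, 2)), -5) = Add(Mul(2, Pow(q, 2)), -5) = Add(-5, Mul(2, Pow(q, 2))))
G = Rational(1, 84) (G = Pow(84, -1) = Rational(1, 84) ≈ 0.011905)
Mul(Mul(G, Function('v')(Function('j')(-2))), Function('L')(1)) = Mul(Mul(Rational(1, 84), Add(-5, Mul(2, Pow(-2, 2)))), Add(8, Mul(-1, 1))) = Mul(Mul(Rational(1, 84), Add(-5, Mul(2, 4))), Add(8, -1)) = Mul(Mul(Rational(1, 84), Add(-5, 8)), 7) = Mul(Mul(Rational(1, 84), 3), 7) = Mul(Rational(1, 28), 7) = Rational(1, 4)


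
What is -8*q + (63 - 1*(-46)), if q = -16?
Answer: 237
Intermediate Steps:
-8*q + (63 - 1*(-46)) = -8*(-16) + (63 - 1*(-46)) = 128 + (63 + 46) = 128 + 109 = 237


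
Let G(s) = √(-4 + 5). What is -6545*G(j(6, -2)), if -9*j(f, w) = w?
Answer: -6545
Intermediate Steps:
j(f, w) = -w/9
G(s) = 1 (G(s) = √1 = 1)
-6545*G(j(6, -2)) = -6545*1 = -6545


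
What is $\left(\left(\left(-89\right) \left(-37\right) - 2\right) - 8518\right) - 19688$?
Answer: $-24915$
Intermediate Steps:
$\left(\left(\left(-89\right) \left(-37\right) - 2\right) - 8518\right) - 19688 = \left(\left(3293 - 2\right) - 8518\right) - 19688 = \left(3291 - 8518\right) - 19688 = -5227 - 19688 = -24915$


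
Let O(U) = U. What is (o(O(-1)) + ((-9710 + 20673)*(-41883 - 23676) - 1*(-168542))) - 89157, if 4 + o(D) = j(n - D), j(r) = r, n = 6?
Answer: -718643929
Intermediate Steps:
o(D) = 2 - D (o(D) = -4 + (6 - D) = 2 - D)
(o(O(-1)) + ((-9710 + 20673)*(-41883 - 23676) - 1*(-168542))) - 89157 = ((2 - 1*(-1)) + ((-9710 + 20673)*(-41883 - 23676) - 1*(-168542))) - 89157 = ((2 + 1) + (10963*(-65559) + 168542)) - 89157 = (3 + (-718723317 + 168542)) - 89157 = (3 - 718554775) - 89157 = -718554772 - 89157 = -718643929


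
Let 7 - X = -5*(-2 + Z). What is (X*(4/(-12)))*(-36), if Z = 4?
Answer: 204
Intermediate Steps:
X = 17 (X = 7 - (-5)*(-2 + 4) = 7 - (-5)*2 = 7 - 1*(-10) = 7 + 10 = 17)
(X*(4/(-12)))*(-36) = (17*(4/(-12)))*(-36) = (17*(4*(-1/12)))*(-36) = (17*(-1/3))*(-36) = -17/3*(-36) = 204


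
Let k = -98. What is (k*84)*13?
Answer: -107016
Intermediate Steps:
(k*84)*13 = -98*84*13 = -8232*13 = -107016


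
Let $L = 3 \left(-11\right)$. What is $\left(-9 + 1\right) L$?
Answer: $264$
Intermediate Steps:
$L = -33$
$\left(-9 + 1\right) L = \left(-9 + 1\right) \left(-33\right) = \left(-8\right) \left(-33\right) = 264$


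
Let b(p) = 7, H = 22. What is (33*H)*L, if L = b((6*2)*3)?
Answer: 5082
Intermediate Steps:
L = 7
(33*H)*L = (33*22)*7 = 726*7 = 5082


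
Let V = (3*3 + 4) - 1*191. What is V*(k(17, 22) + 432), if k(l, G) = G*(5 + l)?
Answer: -163048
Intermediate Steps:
V = -178 (V = (9 + 4) - 191 = 13 - 191 = -178)
V*(k(17, 22) + 432) = -178*(22*(5 + 17) + 432) = -178*(22*22 + 432) = -178*(484 + 432) = -178*916 = -163048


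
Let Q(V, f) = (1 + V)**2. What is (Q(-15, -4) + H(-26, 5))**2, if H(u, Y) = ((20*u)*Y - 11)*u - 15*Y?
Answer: 4624952049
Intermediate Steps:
H(u, Y) = -15*Y + u*(-11 + 20*Y*u) (H(u, Y) = (20*Y*u - 11)*u - 15*Y = (-11 + 20*Y*u)*u - 15*Y = u*(-11 + 20*Y*u) - 15*Y = -15*Y + u*(-11 + 20*Y*u))
(Q(-15, -4) + H(-26, 5))**2 = ((1 - 15)**2 + (-15*5 - 11*(-26) + 20*5*(-26)**2))**2 = ((-14)**2 + (-75 + 286 + 20*5*676))**2 = (196 + (-75 + 286 + 67600))**2 = (196 + 67811)**2 = 68007**2 = 4624952049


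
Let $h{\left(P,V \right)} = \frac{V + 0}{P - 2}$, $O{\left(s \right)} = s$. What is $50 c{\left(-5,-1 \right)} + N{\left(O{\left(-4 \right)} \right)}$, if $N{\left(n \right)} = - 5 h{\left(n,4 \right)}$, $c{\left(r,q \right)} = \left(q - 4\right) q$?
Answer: $\frac{760}{3} \approx 253.33$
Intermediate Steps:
$c{\left(r,q \right)} = q \left(-4 + q\right)$ ($c{\left(r,q \right)} = \left(-4 + q\right) q = q \left(-4 + q\right)$)
$h{\left(P,V \right)} = \frac{V}{-2 + P}$
$N{\left(n \right)} = - \frac{20}{-2 + n}$ ($N{\left(n \right)} = - 5 \frac{4}{-2 + n} = - \frac{20}{-2 + n}$)
$50 c{\left(-5,-1 \right)} + N{\left(O{\left(-4 \right)} \right)} = 50 \left(- (-4 - 1)\right) - \frac{20}{-2 - 4} = 50 \left(\left(-1\right) \left(-5\right)\right) - \frac{20}{-6} = 50 \cdot 5 - - \frac{10}{3} = 250 + \frac{10}{3} = \frac{760}{3}$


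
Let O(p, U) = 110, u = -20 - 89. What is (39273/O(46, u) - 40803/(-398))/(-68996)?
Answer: -2514873/377580610 ≈ -0.0066605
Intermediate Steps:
u = -109
(39273/O(46, u) - 40803/(-398))/(-68996) = (39273/110 - 40803/(-398))/(-68996) = (39273*(1/110) - 40803*(-1/398))*(-1/68996) = (39273/110 + 40803/398)*(-1/68996) = (5029746/10945)*(-1/68996) = -2514873/377580610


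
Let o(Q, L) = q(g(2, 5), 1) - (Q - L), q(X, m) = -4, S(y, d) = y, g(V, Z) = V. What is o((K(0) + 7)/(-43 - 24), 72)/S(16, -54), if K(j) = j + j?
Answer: 4563/1072 ≈ 4.2565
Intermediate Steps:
K(j) = 2*j
o(Q, L) = -4 + L - Q (o(Q, L) = -4 - (Q - L) = -4 + (L - Q) = -4 + L - Q)
o((K(0) + 7)/(-43 - 24), 72)/S(16, -54) = (-4 + 72 - (2*0 + 7)/(-43 - 24))/16 = (-4 + 72 - (0 + 7)/(-67))*(1/16) = (-4 + 72 - 7*(-1)/67)*(1/16) = (-4 + 72 - 1*(-7/67))*(1/16) = (-4 + 72 + 7/67)*(1/16) = (4563/67)*(1/16) = 4563/1072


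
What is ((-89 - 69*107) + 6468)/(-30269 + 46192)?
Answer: -1004/15923 ≈ -0.063053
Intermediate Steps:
((-89 - 69*107) + 6468)/(-30269 + 46192) = ((-89 - 7383) + 6468)/15923 = (-7472 + 6468)*(1/15923) = -1004*1/15923 = -1004/15923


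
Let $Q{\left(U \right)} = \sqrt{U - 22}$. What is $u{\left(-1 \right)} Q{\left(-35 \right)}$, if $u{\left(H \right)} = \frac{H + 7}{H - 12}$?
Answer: $- \frac{6 i \sqrt{57}}{13} \approx - 3.4845 i$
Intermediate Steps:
$u{\left(H \right)} = \frac{7 + H}{-12 + H}$
$Q{\left(U \right)} = \sqrt{-22 + U}$
$u{\left(-1 \right)} Q{\left(-35 \right)} = \frac{7 - 1}{-12 - 1} \sqrt{-22 - 35} = \frac{1}{-13} \cdot 6 \sqrt{-57} = \left(- \frac{1}{13}\right) 6 i \sqrt{57} = - \frac{6 i \sqrt{57}}{13}$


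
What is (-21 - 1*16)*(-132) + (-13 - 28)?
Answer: 4843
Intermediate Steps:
(-21 - 1*16)*(-132) + (-13 - 28) = (-21 - 16)*(-132) - 41 = -37*(-132) - 41 = 4884 - 41 = 4843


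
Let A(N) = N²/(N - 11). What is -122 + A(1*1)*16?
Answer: -618/5 ≈ -123.60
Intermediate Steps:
A(N) = N²/(-11 + N)
-122 + A(1*1)*16 = -122 + ((1*1)²/(-11 + 1*1))*16 = -122 + (1²/(-11 + 1))*16 = -122 + (1/(-10))*16 = -122 + (1*(-⅒))*16 = -122 - ⅒*16 = -122 - 8/5 = -618/5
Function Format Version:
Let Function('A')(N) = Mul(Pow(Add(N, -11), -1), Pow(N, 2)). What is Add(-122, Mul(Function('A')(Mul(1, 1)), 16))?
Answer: Rational(-618, 5) ≈ -123.60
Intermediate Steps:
Function('A')(N) = Mul(Pow(N, 2), Pow(Add(-11, N), -1)) (Function('A')(N) = Mul(Pow(Add(-11, N), -1), Pow(N, 2)) = Mul(Pow(N, 2), Pow(Add(-11, N), -1)))
Add(-122, Mul(Function('A')(Mul(1, 1)), 16)) = Add(-122, Mul(Mul(Pow(Mul(1, 1), 2), Pow(Add(-11, Mul(1, 1)), -1)), 16)) = Add(-122, Mul(Mul(Pow(1, 2), Pow(Add(-11, 1), -1)), 16)) = Add(-122, Mul(Mul(1, Pow(-10, -1)), 16)) = Add(-122, Mul(Mul(1, Rational(-1, 10)), 16)) = Add(-122, Mul(Rational(-1, 10), 16)) = Add(-122, Rational(-8, 5)) = Rational(-618, 5)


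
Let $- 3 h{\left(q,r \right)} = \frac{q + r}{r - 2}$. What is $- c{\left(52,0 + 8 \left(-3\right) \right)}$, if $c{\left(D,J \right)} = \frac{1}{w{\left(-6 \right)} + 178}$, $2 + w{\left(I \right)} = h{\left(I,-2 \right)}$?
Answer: $- \frac{3}{526} \approx -0.0057034$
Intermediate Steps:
$h{\left(q,r \right)} = - \frac{q + r}{3 \left(-2 + r\right)}$ ($h{\left(q,r \right)} = - \frac{\left(q + r\right) \frac{1}{r - 2}}{3} = - \frac{\left(q + r\right) \frac{1}{-2 + r}}{3} = - \frac{\frac{1}{-2 + r} \left(q + r\right)}{3} = - \frac{q + r}{3 \left(-2 + r\right)}$)
$w{\left(I \right)} = - \frac{13}{6} + \frac{I}{12}$ ($w{\left(I \right)} = -2 + \frac{- I - -2}{3 \left(-2 - 2\right)} = -2 + \frac{- I + 2}{3 \left(-4\right)} = -2 + \frac{1}{3} \left(- \frac{1}{4}\right) \left(2 - I\right) = -2 + \left(- \frac{1}{6} + \frac{I}{12}\right) = - \frac{13}{6} + \frac{I}{12}$)
$c{\left(D,J \right)} = \frac{3}{526}$ ($c{\left(D,J \right)} = \frac{1}{\left(- \frac{13}{6} + \frac{1}{12} \left(-6\right)\right) + 178} = \frac{1}{\left(- \frac{13}{6} - \frac{1}{2}\right) + 178} = \frac{1}{- \frac{8}{3} + 178} = \frac{1}{\frac{526}{3}} = \frac{3}{526}$)
$- c{\left(52,0 + 8 \left(-3\right) \right)} = \left(-1\right) \frac{3}{526} = - \frac{3}{526}$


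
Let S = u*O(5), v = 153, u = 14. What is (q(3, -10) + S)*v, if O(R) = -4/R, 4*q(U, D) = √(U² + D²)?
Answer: -8568/5 + 153*√109/4 ≈ -1314.3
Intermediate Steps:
q(U, D) = √(D² + U²)/4 (q(U, D) = √(U² + D²)/4 = √(D² + U²)/4)
S = -56/5 (S = 14*(-4/5) = 14*(-4*⅕) = 14*(-⅘) = -56/5 ≈ -11.200)
(q(3, -10) + S)*v = (√((-10)² + 3²)/4 - 56/5)*153 = (√(100 + 9)/4 - 56/5)*153 = (√109/4 - 56/5)*153 = (-56/5 + √109/4)*153 = -8568/5 + 153*√109/4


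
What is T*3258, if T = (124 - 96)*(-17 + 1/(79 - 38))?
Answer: -63491904/41 ≈ -1.5486e+6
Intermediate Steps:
T = -19488/41 (T = 28*(-17 + 1/41) = 28*(-696/41) = -19488/41 ≈ -475.32)
T*3258 = -19488/41*3258 = -63491904/41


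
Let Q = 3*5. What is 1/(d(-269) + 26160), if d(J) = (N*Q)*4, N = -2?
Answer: 1/26040 ≈ 3.8402e-5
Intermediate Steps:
Q = 15
d(J) = -120 (d(J) = -2*15*4 = -30*4 = -120)
1/(d(-269) + 26160) = 1/(-120 + 26160) = 1/26040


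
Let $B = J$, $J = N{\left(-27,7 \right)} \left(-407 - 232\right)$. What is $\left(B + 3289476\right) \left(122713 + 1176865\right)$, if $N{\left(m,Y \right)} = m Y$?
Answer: $4431881975766$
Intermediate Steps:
$N{\left(m,Y \right)} = Y m$
$J = 120771$ ($J = 7 \left(-27\right) \left(-407 - 232\right) = \left(-189\right) \left(-639\right) = 120771$)
$B = 120771$
$\left(B + 3289476\right) \left(122713 + 1176865\right) = \left(120771 + 3289476\right) \left(122713 + 1176865\right) = 3410247 \cdot 1299578 = 4431881975766$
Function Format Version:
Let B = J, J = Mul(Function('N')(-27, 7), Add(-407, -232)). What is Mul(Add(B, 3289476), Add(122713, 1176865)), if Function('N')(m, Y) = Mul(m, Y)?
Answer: 4431881975766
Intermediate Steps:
Function('N')(m, Y) = Mul(Y, m)
J = 120771 (J = Mul(Mul(7, -27), Add(-407, -232)) = Mul(-189, -639) = 120771)
B = 120771
Mul(Add(B, 3289476), Add(122713, 1176865)) = Mul(Add(120771, 3289476), Add(122713, 1176865)) = Mul(3410247, 1299578) = 4431881975766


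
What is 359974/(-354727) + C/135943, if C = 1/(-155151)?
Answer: -7592460877832509/7481792767491711 ≈ -1.0148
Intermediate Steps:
C = -1/155151 ≈ -6.4453e-6
359974/(-354727) + C/135943 = 359974/(-354727) - 1/155151/135943 = 359974*(-1/354727) - 1/155151*1/135943 = -359974/354727 - 1/21091692393 = -7592460877832509/7481792767491711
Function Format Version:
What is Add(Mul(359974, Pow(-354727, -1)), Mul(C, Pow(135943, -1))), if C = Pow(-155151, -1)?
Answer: Rational(-7592460877832509, 7481792767491711) ≈ -1.0148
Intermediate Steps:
C = Rational(-1, 155151) ≈ -6.4453e-6
Add(Mul(359974, Pow(-354727, -1)), Mul(C, Pow(135943, -1))) = Add(Mul(359974, Pow(-354727, -1)), Mul(Rational(-1, 155151), Pow(135943, -1))) = Add(Mul(359974, Rational(-1, 354727)), Mul(Rational(-1, 155151), Rational(1, 135943))) = Add(Rational(-359974, 354727), Rational(-1, 21091692393)) = Rational(-7592460877832509, 7481792767491711)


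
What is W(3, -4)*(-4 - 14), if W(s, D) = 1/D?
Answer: 9/2 ≈ 4.5000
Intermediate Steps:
W(3, -4)*(-4 - 14) = (-4 - 14)/(-4) = -¼*(-18) = 9/2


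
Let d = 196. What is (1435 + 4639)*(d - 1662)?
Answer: -8904484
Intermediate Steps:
(1435 + 4639)*(d - 1662) = (1435 + 4639)*(196 - 1662) = 6074*(-1466) = -8904484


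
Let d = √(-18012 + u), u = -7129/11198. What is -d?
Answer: -I*√2258698244990/11198 ≈ -134.21*I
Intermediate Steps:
u = -7129/11198 (u = -7129*1/11198 = -7129/11198 ≈ -0.63663)
d = I*√2258698244990/11198 (d = √(-18012 - 7129/11198) = √(-201705505/11198) = I*√2258698244990/11198 ≈ 134.21*I)
-d = -I*√2258698244990/11198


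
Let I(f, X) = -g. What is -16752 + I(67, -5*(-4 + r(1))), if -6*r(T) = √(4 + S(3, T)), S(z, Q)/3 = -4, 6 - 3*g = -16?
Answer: -50278/3 ≈ -16759.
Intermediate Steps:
g = 22/3 (g = 2 - ⅓*(-16) = 2 + 16/3 = 22/3 ≈ 7.3333)
S(z, Q) = -12 (S(z, Q) = 3*(-4) = -12)
r(T) = -I*√2/3 (r(T) = -√(4 - 12)/6 = -I*√2/3)
I(f, X) = -22/3 (I(f, X) = -1*22/3 = -22/3)
-16752 + I(67, -5*(-4 + r(1))) = -16752 - 22/3 = -50278/3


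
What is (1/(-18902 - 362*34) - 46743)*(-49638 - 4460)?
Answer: 39460407439519/15605 ≈ 2.5287e+9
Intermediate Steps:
(1/(-18902 - 362*34) - 46743)*(-49638 - 4460) = (1/(-18902 - 12308) - 46743)*(-54098) = (1/(-31210) - 46743)*(-54098) = (-1/31210 - 46743)*(-54098) = -1458849031/31210*(-54098) = 39460407439519/15605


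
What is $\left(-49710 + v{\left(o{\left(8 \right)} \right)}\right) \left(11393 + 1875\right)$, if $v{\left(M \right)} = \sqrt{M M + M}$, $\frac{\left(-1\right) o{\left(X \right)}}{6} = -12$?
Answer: $-659552280 + 79608 \sqrt{146} \approx -6.5859 \cdot 10^{8}$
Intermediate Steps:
$o{\left(X \right)} = 72$ ($o{\left(X \right)} = \left(-6\right) \left(-12\right) = 72$)
$v{\left(M \right)} = \sqrt{M + M^{2}}$ ($v{\left(M \right)} = \sqrt{M^{2} + M} = \sqrt{M + M^{2}}$)
$\left(-49710 + v{\left(o{\left(8 \right)} \right)}\right) \left(11393 + 1875\right) = \left(-49710 + \sqrt{72 \left(1 + 72\right)}\right) \left(11393 + 1875\right) = \left(-49710 + \sqrt{72 \cdot 73}\right) 13268 = \left(-49710 + \sqrt{5256}\right) 13268 = \left(-49710 + 6 \sqrt{146}\right) 13268 = -659552280 + 79608 \sqrt{146}$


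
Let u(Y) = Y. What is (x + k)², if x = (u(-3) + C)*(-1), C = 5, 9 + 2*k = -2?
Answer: 225/4 ≈ 56.250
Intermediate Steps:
k = -11/2 (k = -9/2 + (½)*(-2) = -9/2 - 1 = -11/2 ≈ -5.5000)
x = -2 (x = (-3 + 5)*(-1) = 2*(-1) = -2)
(x + k)² = (-2 - 11/2)² = (-15/2)² = 225/4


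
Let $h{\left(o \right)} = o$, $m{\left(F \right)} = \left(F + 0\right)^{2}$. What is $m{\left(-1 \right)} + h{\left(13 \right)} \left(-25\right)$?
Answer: $-324$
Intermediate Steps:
$m{\left(F \right)} = F^{2}$
$m{\left(-1 \right)} + h{\left(13 \right)} \left(-25\right) = \left(-1\right)^{2} + 13 \left(-25\right) = 1 - 325 = -324$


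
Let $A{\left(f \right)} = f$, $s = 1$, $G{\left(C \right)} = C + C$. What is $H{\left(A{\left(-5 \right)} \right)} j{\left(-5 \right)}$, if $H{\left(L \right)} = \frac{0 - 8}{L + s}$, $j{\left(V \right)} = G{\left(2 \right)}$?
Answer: $8$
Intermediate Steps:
$G{\left(C \right)} = 2 C$
$j{\left(V \right)} = 4$ ($j{\left(V \right)} = 2 \cdot 2 = 4$)
$H{\left(L \right)} = - \frac{8}{1 + L}$ ($H{\left(L \right)} = \frac{0 - 8}{L + 1} = - \frac{8}{1 + L}$)
$H{\left(A{\left(-5 \right)} \right)} j{\left(-5 \right)} = - \frac{8}{1 - 5} \cdot 4 = - \frac{8}{-4} \cdot 4 = \left(-8\right) \left(- \frac{1}{4}\right) 4 = 2 \cdot 4 = 8$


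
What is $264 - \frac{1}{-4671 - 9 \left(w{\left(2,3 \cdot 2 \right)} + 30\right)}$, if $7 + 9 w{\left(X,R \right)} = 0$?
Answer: $\frac{1302577}{4934} \approx 264.0$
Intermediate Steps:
$w{\left(X,R \right)} = - \frac{7}{9}$ ($w{\left(X,R \right)} = - \frac{7}{9} + \frac{1}{9} \cdot 0 = - \frac{7}{9} + 0 = - \frac{7}{9}$)
$264 - \frac{1}{-4671 - 9 \left(w{\left(2,3 \cdot 2 \right)} + 30\right)} = 264 - \frac{1}{-4671 - 9 \left(- \frac{7}{9} + 30\right)} = 264 - \frac{1}{-4671 - 263} = 264 - \frac{1}{-4934} = 264 - - \frac{1}{4934} = 264 + \frac{1}{4934} = \frac{1302577}{4934}$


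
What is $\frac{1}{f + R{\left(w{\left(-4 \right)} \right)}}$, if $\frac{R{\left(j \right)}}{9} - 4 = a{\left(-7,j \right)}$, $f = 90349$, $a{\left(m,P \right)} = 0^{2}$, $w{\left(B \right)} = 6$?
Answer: $\frac{1}{90385} \approx 1.1064 \cdot 10^{-5}$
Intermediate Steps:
$a{\left(m,P \right)} = 0$
$R{\left(j \right)} = 36$ ($R{\left(j \right)} = 36 + 9 \cdot 0 = 36 + 0 = 36$)
$\frac{1}{f + R{\left(w{\left(-4 \right)} \right)}} = \frac{1}{90349 + 36} = \frac{1}{90385}$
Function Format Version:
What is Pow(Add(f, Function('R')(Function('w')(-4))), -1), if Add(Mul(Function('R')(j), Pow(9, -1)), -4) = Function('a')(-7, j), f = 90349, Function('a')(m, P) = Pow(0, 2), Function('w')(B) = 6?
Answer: Rational(1, 90385) ≈ 1.1064e-5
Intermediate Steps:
Function('a')(m, P) = 0
Function('R')(j) = 36 (Function('R')(j) = Add(36, Mul(9, 0)) = Add(36, 0) = 36)
Pow(Add(f, Function('R')(Function('w')(-4))), -1) = Pow(Add(90349, 36), -1) = Pow(90385, -1) = Rational(1, 90385)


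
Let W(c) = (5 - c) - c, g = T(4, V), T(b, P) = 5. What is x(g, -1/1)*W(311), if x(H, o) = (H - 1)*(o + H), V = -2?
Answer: -9872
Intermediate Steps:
g = 5
x(H, o) = (-1 + H)*(H + o)
W(c) = 5 - 2*c
x(g, -1/1)*W(311) = (5² - 1*5 - (-1)/1 + 5*(-1/1))*(5 - 2*311) = (25 - 5 - (-1) + 5*(-1*1))*(5 - 622) = (25 - 5 - 1*(-1) + 5*(-1))*(-617) = (25 - 5 + 1 - 5)*(-617) = 16*(-617) = -9872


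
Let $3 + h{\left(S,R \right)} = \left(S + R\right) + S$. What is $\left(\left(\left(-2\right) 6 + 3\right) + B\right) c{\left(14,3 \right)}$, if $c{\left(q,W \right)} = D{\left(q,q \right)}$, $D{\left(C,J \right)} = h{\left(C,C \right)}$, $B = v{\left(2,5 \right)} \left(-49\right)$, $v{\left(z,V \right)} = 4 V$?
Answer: $-38571$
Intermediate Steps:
$h{\left(S,R \right)} = -3 + R + 2 S$ ($h{\left(S,R \right)} = -3 + \left(\left(S + R\right) + S\right) = -3 + \left(\left(R + S\right) + S\right) = -3 + \left(R + 2 S\right) = -3 + R + 2 S$)
$B = -980$ ($B = 4 \cdot 5 \left(-49\right) = 20 \left(-49\right) = -980$)
$D{\left(C,J \right)} = -3 + 3 C$ ($D{\left(C,J \right)} = -3 + C + 2 C = -3 + 3 C$)
$c{\left(q,W \right)} = -3 + 3 q$
$\left(\left(\left(-2\right) 6 + 3\right) + B\right) c{\left(14,3 \right)} = \left(\left(\left(-2\right) 6 + 3\right) - 980\right) \left(-3 + 3 \cdot 14\right) = \left(\left(-12 + 3\right) - 980\right) \left(-3 + 42\right) = \left(-9 - 980\right) 39 = \left(-989\right) 39 = -38571$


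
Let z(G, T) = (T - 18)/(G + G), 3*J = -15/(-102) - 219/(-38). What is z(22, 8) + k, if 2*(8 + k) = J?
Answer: -77195/10659 ≈ -7.2422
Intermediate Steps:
J = 1909/969 (J = (-15/(-102) - 219/(-38))/3 = (-15*(-1/102) - 219*(-1/38))/3 = (5/34 + 219/38)/3 = (⅓)*(1909/323) = 1909/969 ≈ 1.9701)
k = -13595/1938 (k = -8 + (½)*(1909/969) = -8 + 1909/1938 = -13595/1938 ≈ -7.0150)
z(G, T) = (-18 + T)/(2*G) (z(G, T) = (-18 + T)/((2*G)) = (-18 + T)*(1/(2*G)) = (-18 + T)/(2*G))
z(22, 8) + k = (½)*(-18 + 8)/22 - 13595/1938 = (½)*(1/22)*(-10) - 13595/1938 = -5/22 - 13595/1938 = -77195/10659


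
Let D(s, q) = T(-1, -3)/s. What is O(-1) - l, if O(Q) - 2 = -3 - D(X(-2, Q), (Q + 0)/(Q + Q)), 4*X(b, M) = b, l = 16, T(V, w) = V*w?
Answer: -11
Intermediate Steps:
X(b, M) = b/4
D(s, q) = 3/s (D(s, q) = (-1*(-3))/s = 3/s)
O(Q) = 5 (O(Q) = 2 + (-3 - 3/((¼)*(-2))) = 2 + (-3 - 3/(-½)) = 2 + (-3 - 3*(-2)) = 2 + (-3 - 1*(-6)) = 2 + (-3 + 6) = 2 + 3 = 5)
O(-1) - l = 5 - 1*16 = 5 - 16 = -11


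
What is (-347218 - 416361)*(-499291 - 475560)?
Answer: 744375751729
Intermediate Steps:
(-347218 - 416361)*(-499291 - 475560) = -763579*(-974851) = 744375751729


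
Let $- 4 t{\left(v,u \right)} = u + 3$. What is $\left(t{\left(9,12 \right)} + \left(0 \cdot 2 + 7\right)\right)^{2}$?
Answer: $\frac{169}{16} \approx 10.563$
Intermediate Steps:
$t{\left(v,u \right)} = - \frac{3}{4} - \frac{u}{4}$ ($t{\left(v,u \right)} = - \frac{u + 3}{4} = - \frac{3 + u}{4} = - \frac{3}{4} - \frac{u}{4}$)
$\left(t{\left(9,12 \right)} + \left(0 \cdot 2 + 7\right)\right)^{2} = \left(\left(- \frac{3}{4} - 3\right) + \left(0 \cdot 2 + 7\right)\right)^{2} = \left(\left(- \frac{3}{4} - 3\right) + \left(0 + 7\right)\right)^{2} = \left(- \frac{15}{4} + 7\right)^{2} = \left(\frac{13}{4}\right)^{2} = \frac{169}{16}$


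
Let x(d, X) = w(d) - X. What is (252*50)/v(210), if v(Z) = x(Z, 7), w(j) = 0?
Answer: -1800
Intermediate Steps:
x(d, X) = -X (x(d, X) = 0 - X = -X)
v(Z) = -7 (v(Z) = -1*7 = -7)
(252*50)/v(210) = (252*50)/(-7) = 12600*(-⅐) = -1800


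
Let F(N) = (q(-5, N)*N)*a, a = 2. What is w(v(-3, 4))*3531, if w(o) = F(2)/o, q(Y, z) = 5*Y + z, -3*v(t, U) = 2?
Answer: 487278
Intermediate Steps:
v(t, U) = -2/3 (v(t, U) = -1/3*2 = -2/3)
q(Y, z) = z + 5*Y
F(N) = 2*N*(-25 + N) (F(N) = ((N + 5*(-5))*N)*2 = ((N - 25)*N)*2 = ((-25 + N)*N)*2 = (N*(-25 + N))*2 = 2*N*(-25 + N))
w(o) = -92/o (w(o) = (2*2*(-25 + 2))/o = (2*2*(-23))/o = -92/o)
w(v(-3, 4))*3531 = -92/(-2/3)*3531 = -92*(-3/2)*3531 = 138*3531 = 487278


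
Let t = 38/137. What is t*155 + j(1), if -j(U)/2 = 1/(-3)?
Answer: 17944/411 ≈ 43.659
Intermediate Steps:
t = 38/137 (t = 38*(1/137) = 38/137 ≈ 0.27737)
j(U) = ⅔ (j(U) = -2/(-3) = -2*(-⅓) = ⅔)
t*155 + j(1) = (38/137)*155 + ⅔ = 5890/137 + ⅔ = 17944/411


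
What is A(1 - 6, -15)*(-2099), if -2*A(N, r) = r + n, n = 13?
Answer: -2099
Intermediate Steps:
A(N, r) = -13/2 - r/2 (A(N, r) = -(r + 13)/2 = -(13 + r)/2 = -13/2 - r/2)
A(1 - 6, -15)*(-2099) = (-13/2 - ½*(-15))*(-2099) = (-13/2 + 15/2)*(-2099) = 1*(-2099) = -2099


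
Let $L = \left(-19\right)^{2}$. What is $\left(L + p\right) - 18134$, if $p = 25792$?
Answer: $8019$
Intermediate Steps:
$L = 361$
$\left(L + p\right) - 18134 = \left(361 + 25792\right) - 18134 = 26153 - 18134 = 8019$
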